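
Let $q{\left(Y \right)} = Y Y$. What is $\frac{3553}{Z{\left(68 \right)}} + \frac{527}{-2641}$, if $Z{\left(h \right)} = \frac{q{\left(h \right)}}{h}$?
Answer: $\frac{549861}{10564} \approx 52.05$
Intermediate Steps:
$q{\left(Y \right)} = Y^{2}$
$Z{\left(h \right)} = h$ ($Z{\left(h \right)} = \frac{h^{2}}{h} = h$)
$\frac{3553}{Z{\left(68 \right)}} + \frac{527}{-2641} = \frac{3553}{68} + \frac{527}{-2641} = 3553 \cdot \frac{1}{68} + 527 \left(- \frac{1}{2641}\right) = \frac{209}{4} - \frac{527}{2641} = \frac{549861}{10564}$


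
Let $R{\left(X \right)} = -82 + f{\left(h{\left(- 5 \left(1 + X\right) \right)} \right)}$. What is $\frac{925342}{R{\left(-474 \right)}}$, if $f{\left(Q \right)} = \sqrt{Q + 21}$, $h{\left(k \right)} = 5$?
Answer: $- \frac{37939022}{3349} - \frac{462671 \sqrt{26}}{3349} \approx -12033.0$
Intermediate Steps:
$f{\left(Q \right)} = \sqrt{21 + Q}$
$R{\left(X \right)} = -82 + \sqrt{26}$ ($R{\left(X \right)} = -82 + \sqrt{21 + 5} = -82 + \sqrt{26}$)
$\frac{925342}{R{\left(-474 \right)}} = \frac{925342}{-82 + \sqrt{26}}$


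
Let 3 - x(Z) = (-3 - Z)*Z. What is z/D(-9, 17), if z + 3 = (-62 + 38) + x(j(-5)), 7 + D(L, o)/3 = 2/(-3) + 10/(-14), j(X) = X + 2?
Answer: 21/22 ≈ 0.95455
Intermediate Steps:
j(X) = 2 + X
D(L, o) = -176/7 (D(L, o) = -21 + 3*(2/(-3) + 10/(-14)) = -21 + 3*(2*(-⅓) + 10*(-1/14)) = -21 + 3*(-⅔ - 5/7) = -21 + 3*(-29/21) = -21 - 29/7 = -176/7)
x(Z) = 3 - Z*(-3 - Z) (x(Z) = 3 - (-3 - Z)*Z = 3 - Z*(-3 - Z))
z = -24 (z = -3 + ((-62 + 38) + (3 + (2 - 5)² + 3*(2 - 5))) = -3 + (-24 + (3 + (-3)² + 3*(-3))) = -3 + (-24 + (3 + 9 - 9)) = -3 + (-24 + 3) = -3 - 21 = -24)
z/D(-9, 17) = -24/(-176/7) = -24*(-7/176) = 21/22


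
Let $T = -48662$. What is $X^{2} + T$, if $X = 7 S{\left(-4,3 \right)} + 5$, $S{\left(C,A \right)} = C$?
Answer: $-48133$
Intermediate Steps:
$X = -23$ ($X = 7 \left(-4\right) + 5 = -28 + 5 = -23$)
$X^{2} + T = \left(-23\right)^{2} - 48662 = 529 - 48662 = -48133$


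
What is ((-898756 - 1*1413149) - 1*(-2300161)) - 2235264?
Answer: -2247008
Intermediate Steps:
((-898756 - 1*1413149) - 1*(-2300161)) - 2235264 = ((-898756 - 1413149) + 2300161) - 2235264 = (-2311905 + 2300161) - 2235264 = -11744 - 2235264 = -2247008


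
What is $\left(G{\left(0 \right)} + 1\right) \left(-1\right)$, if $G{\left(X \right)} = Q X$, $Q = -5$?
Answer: $-1$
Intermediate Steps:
$G{\left(X \right)} = - 5 X$
$\left(G{\left(0 \right)} + 1\right) \left(-1\right) = \left(\left(-5\right) 0 + 1\right) \left(-1\right) = \left(0 + 1\right) \left(-1\right) = 1 \left(-1\right) = -1$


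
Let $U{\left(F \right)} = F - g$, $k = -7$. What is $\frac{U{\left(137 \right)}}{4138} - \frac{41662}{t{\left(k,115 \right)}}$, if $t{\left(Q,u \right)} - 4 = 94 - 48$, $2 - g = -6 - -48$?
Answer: $- \frac{86194253}{103450} \approx -833.2$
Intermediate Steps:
$g = -40$ ($g = 2 - \left(-6 - -48\right) = 2 - \left(-6 + 48\right) = 2 - 42 = -40$)
$t{\left(Q,u \right)} = 50$ ($t{\left(Q,u \right)} = 4 + \left(94 - 48\right) = 4 + 46 = 50$)
$U{\left(F \right)} = 40 + F$ ($U{\left(F \right)} = F - -40 = F + 40 = 40 + F$)
$\frac{U{\left(137 \right)}}{4138} - \frac{41662}{t{\left(k,115 \right)}} = \frac{40 + 137}{4138} - \frac{41662}{50} = 177 \cdot \frac{1}{4138} - \frac{20831}{25} = \frac{177}{4138} - \frac{20831}{25} = - \frac{86194253}{103450}$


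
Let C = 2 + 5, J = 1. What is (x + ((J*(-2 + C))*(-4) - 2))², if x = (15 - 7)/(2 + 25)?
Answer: 343396/729 ≈ 471.05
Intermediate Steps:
C = 7
x = 8/27 ≈ 0.29630
(x + ((J*(-2 + C))*(-4) - 2))² = (8/27 + ((1*(-2 + 7))*(-4) - 2))² = (8/27 + ((1*5)*(-4) - 2))² = (8/27 + (5*(-4) - 2))² = (8/27 + (-20 - 2))² = (8/27 - 22)² = (-586/27)² = 343396/729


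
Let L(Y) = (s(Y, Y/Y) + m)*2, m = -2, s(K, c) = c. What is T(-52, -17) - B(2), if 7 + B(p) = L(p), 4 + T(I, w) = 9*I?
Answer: -463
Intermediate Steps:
T(I, w) = -4 + 9*I
L(Y) = -2 (L(Y) = (Y/Y - 2)*2 = (1 - 2)*2 = -1*2 = -2)
B(p) = -9 (B(p) = -7 - 2 = -9)
T(-52, -17) - B(2) = (-4 + 9*(-52)) - 1*(-9) = (-4 - 468) + 9 = -472 + 9 = -463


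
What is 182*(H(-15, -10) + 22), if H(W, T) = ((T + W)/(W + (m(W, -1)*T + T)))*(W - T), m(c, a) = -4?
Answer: 16562/3 ≈ 5520.7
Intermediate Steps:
H(W, T) = (T + W)*(W - T)/(W - 3*T) (H(W, T) = ((T + W)/(W + (-4*T + T)))*(W - T) = ((T + W)/(W - 3*T))*(W - T) = (T + W)*(W - T)/(W - 3*T))
182*(H(-15, -10) + 22) = 182*(((-15)**2 - 1*(-10)**2)/(-15 - 3*(-10)) + 22) = 182*((225 - 1*100)/(-15 + 30) + 22) = 182*((225 - 100)/15 + 22) = 182*((1/15)*125 + 22) = 182*(25/3 + 22) = 182*(91/3) = 16562/3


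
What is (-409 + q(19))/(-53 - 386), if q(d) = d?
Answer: 390/439 ≈ 0.88838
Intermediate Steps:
(-409 + q(19))/(-53 - 386) = (-409 + 19)/(-53 - 386) = -390/(-439) = -390*(-1/439) = 390/439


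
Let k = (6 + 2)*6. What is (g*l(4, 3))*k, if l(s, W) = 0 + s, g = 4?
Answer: 768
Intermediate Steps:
l(s, W) = s
k = 48 (k = 8*6 = 48)
(g*l(4, 3))*k = (4*4)*48 = 16*48 = 768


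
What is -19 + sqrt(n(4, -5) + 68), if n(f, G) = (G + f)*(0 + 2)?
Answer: -19 + sqrt(66) ≈ -10.876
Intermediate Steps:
n(f, G) = 2*G + 2*f (n(f, G) = (G + f)*2 = 2*G + 2*f)
-19 + sqrt(n(4, -5) + 68) = -19 + sqrt((2*(-5) + 2*4) + 68) = -19 + sqrt((-10 + 8) + 68) = -19 + sqrt(-2 + 68) = -19 + sqrt(66)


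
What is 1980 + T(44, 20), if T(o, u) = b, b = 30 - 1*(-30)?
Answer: 2040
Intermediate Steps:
b = 60 (b = 30 + 30 = 60)
T(o, u) = 60
1980 + T(44, 20) = 1980 + 60 = 2040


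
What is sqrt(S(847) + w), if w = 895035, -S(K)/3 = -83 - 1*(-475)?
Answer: sqrt(893859) ≈ 945.44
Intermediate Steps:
S(K) = -1176 (S(K) = -3*(-83 - 1*(-475)) = -3*(-83 + 475) = -3*392 = -1176)
sqrt(S(847) + w) = sqrt(-1176 + 895035) = sqrt(893859)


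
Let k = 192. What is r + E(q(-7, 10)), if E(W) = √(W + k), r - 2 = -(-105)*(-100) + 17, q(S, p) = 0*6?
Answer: -10481 + 8*√3 ≈ -10467.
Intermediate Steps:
q(S, p) = 0
r = -10481 (r = 2 + (-(-105)*(-100) + 17) = 2 + (-105*100 + 17) = 2 + (-10500 + 17) = 2 - 10483 = -10481)
E(W) = √(192 + W) (E(W) = √(W + 192) = √(192 + W))
r + E(q(-7, 10)) = -10481 + √(192 + 0) = -10481 + √192 = -10481 + 8*√3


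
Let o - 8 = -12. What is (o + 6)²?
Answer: 4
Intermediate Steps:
o = -4 (o = 8 - 12 = -4)
(o + 6)² = (-4 + 6)² = 2² = 4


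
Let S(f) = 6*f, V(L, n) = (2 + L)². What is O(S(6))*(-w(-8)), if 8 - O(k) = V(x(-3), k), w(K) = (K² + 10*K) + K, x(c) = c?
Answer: 168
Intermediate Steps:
w(K) = K² + 11*K
O(k) = 7 (O(k) = 8 - (2 - 3)² = 8 - 1*(-1)² = 8 - 1*1 = 8 - 1 = 7)
O(S(6))*(-w(-8)) = 7*(-(-8)*(11 - 8)) = 7*(-(-8)*3) = 7*(-1*(-24)) = 7*24 = 168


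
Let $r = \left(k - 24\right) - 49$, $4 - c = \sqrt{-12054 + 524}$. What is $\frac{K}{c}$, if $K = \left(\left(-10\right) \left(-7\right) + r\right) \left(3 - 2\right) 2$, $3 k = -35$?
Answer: $- \frac{176}{17319} - \frac{44 i \sqrt{11530}}{17319} \approx -0.010162 - 0.2728 i$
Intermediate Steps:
$k = - \frac{35}{3}$ ($k = \frac{1}{3} \left(-35\right) = - \frac{35}{3} \approx -11.667$)
$c = 4 - i \sqrt{11530}$ ($c = 4 - \sqrt{-12054 + 524} = 4 - \sqrt{-11530} = 4 - i \sqrt{11530} \approx 4.0 - 107.38 i$)
$r = - \frac{254}{3}$ ($r = \left(- \frac{35}{3} - 24\right) - 49 = - \frac{107}{3} - 49 = - \frac{254}{3} \approx -84.667$)
$K = - \frac{88}{3}$ ($K = \left(\left(-10\right) \left(-7\right) - \frac{254}{3}\right) \left(3 - 2\right) 2 = \left(70 - \frac{254}{3}\right) 1 \cdot 2 = \left(- \frac{44}{3}\right) 2 = - \frac{88}{3} \approx -29.333$)
$\frac{K}{c} = - \frac{88}{3 \left(4 - i \sqrt{11530}\right)}$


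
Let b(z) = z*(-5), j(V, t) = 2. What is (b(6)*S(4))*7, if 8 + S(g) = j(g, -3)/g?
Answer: 1575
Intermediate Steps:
b(z) = -5*z
S(g) = -8 + 2/g
(b(6)*S(4))*7 = ((-5*6)*(-8 + 2/4))*7 = -30*(-8 + 2*(1/4))*7 = -30*(-8 + 1/2)*7 = -30*(-15/2)*7 = 225*7 = 1575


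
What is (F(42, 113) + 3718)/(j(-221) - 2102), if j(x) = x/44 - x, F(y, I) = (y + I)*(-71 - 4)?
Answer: 347908/82985 ≈ 4.1924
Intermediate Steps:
F(y, I) = -75*I - 75*y (F(y, I) = (I + y)*(-75) = -75*I - 75*y)
j(x) = -43*x/44 (j(x) = x*(1/44) - x = x/44 - x = -43*x/44)
(F(42, 113) + 3718)/(j(-221) - 2102) = ((-75*113 - 75*42) + 3718)/(-43/44*(-221) - 2102) = ((-8475 - 3150) + 3718)/(9503/44 - 2102) = (-11625 + 3718)/(-82985/44) = -7907*(-44/82985) = 347908/82985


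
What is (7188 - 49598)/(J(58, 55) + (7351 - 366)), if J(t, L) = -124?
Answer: -42410/6861 ≈ -6.1813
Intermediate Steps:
(7188 - 49598)/(J(58, 55) + (7351 - 366)) = (7188 - 49598)/(-124 + (7351 - 366)) = -42410/(-124 + 6985) = -42410/6861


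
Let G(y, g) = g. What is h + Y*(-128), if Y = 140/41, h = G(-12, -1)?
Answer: -17961/41 ≈ -438.07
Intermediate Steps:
h = -1
Y = 140/41 (Y = 140*(1/41) = 140/41 ≈ 3.4146)
h + Y*(-128) = -1 + (140/41)*(-128) = -1 - 17920/41 = -17961/41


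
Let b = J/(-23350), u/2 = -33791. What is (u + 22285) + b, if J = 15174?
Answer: -528850062/11675 ≈ -45298.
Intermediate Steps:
u = -67582 (u = 2*(-33791) = -67582)
b = -7587/11675 (b = 15174/(-23350) = 15174*(-1/23350) = -7587/11675 ≈ -0.64985)
(u + 22285) + b = (-67582 + 22285) - 7587/11675 = -45297 - 7587/11675 = -528850062/11675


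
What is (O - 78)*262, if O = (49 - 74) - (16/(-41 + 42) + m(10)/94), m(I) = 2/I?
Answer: -7326961/235 ≈ -31179.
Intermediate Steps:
O = -19271/470 (O = (49 - 74) - (16/(-41 + 42) + (2/10)/94) = -25 - (16/1 + (2*(⅒))*(1/94)) = -25 - (16*1 + (⅕)*(1/94)) = -25 - (16 + 1/470) = -25 - 1*7521/470 = -25 - 7521/470 = -19271/470 ≈ -41.002)
(O - 78)*262 = (-19271/470 - 78)*262 = -55931/470*262 = -7326961/235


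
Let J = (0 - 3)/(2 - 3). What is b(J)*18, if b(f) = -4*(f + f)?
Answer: -432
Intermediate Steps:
J = 3 (J = -3/(-1) = -3*(-1) = 3)
b(f) = -8*f
b(J)*18 = -8*3*18 = -24*18 = -432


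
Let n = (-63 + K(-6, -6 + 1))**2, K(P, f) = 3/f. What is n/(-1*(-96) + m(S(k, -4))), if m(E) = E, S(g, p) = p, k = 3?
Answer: 25281/575 ≈ 43.967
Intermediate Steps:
n = 101124/25 (n = (-63 + 3/(-6 + 1))**2 = (-63 + 3/(-5))**2 = (-63 + 3*(-1/5))**2 = (-63 - 3/5)**2 = (-318/5)**2 = 101124/25 ≈ 4045.0)
n/(-1*(-96) + m(S(k, -4))) = 101124/(25*(-1*(-96) - 4)) = 101124/(25*(96 - 4)) = (101124/25)/92 = (101124/25)*(1/92) = 25281/575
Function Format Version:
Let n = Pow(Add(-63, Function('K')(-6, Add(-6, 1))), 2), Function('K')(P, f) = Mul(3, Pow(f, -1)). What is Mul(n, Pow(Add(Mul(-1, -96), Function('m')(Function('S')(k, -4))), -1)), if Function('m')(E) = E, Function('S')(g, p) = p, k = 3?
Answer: Rational(25281, 575) ≈ 43.967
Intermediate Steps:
n = Rational(101124, 25) (n = Pow(Add(-63, Mul(3, Pow(Add(-6, 1), -1))), 2) = Pow(Add(-63, Mul(3, Pow(-5, -1))), 2) = Pow(Add(-63, Mul(3, Rational(-1, 5))), 2) = Pow(Add(-63, Rational(-3, 5)), 2) = Pow(Rational(-318, 5), 2) = Rational(101124, 25) ≈ 4045.0)
Mul(n, Pow(Add(Mul(-1, -96), Function('m')(Function('S')(k, -4))), -1)) = Mul(Rational(101124, 25), Pow(Add(Mul(-1, -96), -4), -1)) = Mul(Rational(101124, 25), Pow(Add(96, -4), -1)) = Mul(Rational(101124, 25), Pow(92, -1)) = Mul(Rational(101124, 25), Rational(1, 92)) = Rational(25281, 575)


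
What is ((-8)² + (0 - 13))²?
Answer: 2601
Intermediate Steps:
((-8)² + (0 - 13))² = (64 - 13)² = 51² = 2601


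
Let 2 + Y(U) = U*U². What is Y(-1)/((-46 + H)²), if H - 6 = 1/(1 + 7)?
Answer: -192/101761 ≈ -0.0018868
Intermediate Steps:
H = 49/8 (H = 6 + 1/(1 + 7) = 6 + 1/8 = 6 + ⅛ = 49/8 ≈ 6.1250)
Y(U) = -2 + U³ (Y(U) = -2 + U*U² = -2 + U³)
Y(-1)/((-46 + H)²) = (-2 + (-1)³)/((-46 + 49/8)²) = (-2 - 1)/((-319/8)²) = -3/101761/64 = -3*64/101761 = -192/101761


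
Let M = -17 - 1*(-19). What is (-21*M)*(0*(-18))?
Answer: 0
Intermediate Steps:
M = 2 (M = -17 + 19 = 2)
(-21*M)*(0*(-18)) = (-21*2)*(0*(-18)) = -42*0 = 0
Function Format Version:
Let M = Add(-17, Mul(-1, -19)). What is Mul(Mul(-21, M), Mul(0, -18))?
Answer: 0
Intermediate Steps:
M = 2 (M = Add(-17, 19) = 2)
Mul(Mul(-21, M), Mul(0, -18)) = Mul(Mul(-21, 2), Mul(0, -18)) = Mul(-42, 0) = 0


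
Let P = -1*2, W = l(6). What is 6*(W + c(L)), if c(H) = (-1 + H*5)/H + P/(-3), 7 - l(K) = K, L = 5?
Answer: 194/5 ≈ 38.800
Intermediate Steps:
l(K) = 7 - K
W = 1 (W = 7 - 1*6 = 7 - 6 = 1)
P = -2
c(H) = ⅔ + (-1 + 5*H)/H (c(H) = (-1 + H*5)/H - 2/(-3) = (-1 + 5*H)/H - 2*(-⅓) = (-1 + 5*H)/H + ⅔ = ⅔ + (-1 + 5*H)/H)
6*(W + c(L)) = 6*(1 + (17/3 - 1/5)) = 6*(1 + (17/3 - 1*⅕)) = 6*(1 + (17/3 - ⅕)) = 6*(1 + 82/15) = 6*(97/15) = 194/5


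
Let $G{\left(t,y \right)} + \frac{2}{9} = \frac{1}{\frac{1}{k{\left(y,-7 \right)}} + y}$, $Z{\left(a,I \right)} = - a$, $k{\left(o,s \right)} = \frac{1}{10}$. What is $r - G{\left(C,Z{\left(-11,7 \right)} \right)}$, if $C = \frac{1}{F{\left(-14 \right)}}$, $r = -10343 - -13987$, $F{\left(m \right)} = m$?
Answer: $\frac{229583}{63} \approx 3644.2$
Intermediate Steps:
$k{\left(o,s \right)} = \frac{1}{10}$
$r = 3644$ ($r = -10343 + 13987 = 3644$)
$C = - \frac{1}{14}$ ($C = \frac{1}{-14} = - \frac{1}{14} \approx -0.071429$)
$G{\left(t,y \right)} = - \frac{2}{9} + \frac{1}{10 + y}$ ($G{\left(t,y \right)} = - \frac{2}{9} + \frac{1}{\frac{1}{\frac{1}{10}} + y} = - \frac{2}{9} + \frac{1}{10 + y}$)
$r - G{\left(C,Z{\left(-11,7 \right)} \right)} = 3644 - \frac{-11 - 2 \left(\left(-1\right) \left(-11\right)\right)}{9 \left(10 - -11\right)} = 3644 - \frac{-11 - 22}{9 \left(10 + 11\right)} = 3644 - \frac{-11 - 22}{9 \cdot 21} = 3644 - \frac{1}{9} \cdot \frac{1}{21} \left(-33\right) = 3644 - - \frac{11}{63} = 3644 + \frac{11}{63} = \frac{229583}{63}$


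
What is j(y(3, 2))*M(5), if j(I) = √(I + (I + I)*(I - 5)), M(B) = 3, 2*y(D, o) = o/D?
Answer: 5*I ≈ 5.0*I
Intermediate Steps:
y(D, o) = o/(2*D) (y(D, o) = (o/D)/2 = o/(2*D))
j(I) = √(I + 2*I*(-5 + I)) (j(I) = √(I + (2*I)*(-5 + I)) = √(I + 2*I*(-5 + I)))
j(y(3, 2))*M(5) = √(((½)*2/3)*(-9 + 2*((½)*2/3)))*3 = √(((½)*2*(⅓))*(-9 + 2*((½)*2*(⅓))))*3 = √((-9 + 2*(⅓))/3)*3 = √((-9 + ⅔)/3)*3 = √((⅓)*(-25/3))*3 = √(-25/9)*3 = (5*I/3)*3 = 5*I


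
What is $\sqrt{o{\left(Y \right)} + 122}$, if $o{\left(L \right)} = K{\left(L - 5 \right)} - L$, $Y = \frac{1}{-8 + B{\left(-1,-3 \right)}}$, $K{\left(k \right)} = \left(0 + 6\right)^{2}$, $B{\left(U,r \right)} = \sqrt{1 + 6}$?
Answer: $\sqrt{158 + \frac{1}{8 - \sqrt{7}}} \approx 12.577$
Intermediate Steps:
$B{\left(U,r \right)} = \sqrt{7}$
$K{\left(k \right)} = 36$ ($K{\left(k \right)} = 6^{2} = 36$)
$Y = \frac{1}{-8 + \sqrt{7}} \approx -0.18677$
$o{\left(L \right)} = 36 - L$
$\sqrt{o{\left(Y \right)} + 122} = \sqrt{\left(36 - \left(- \frac{8}{57} - \frac{\sqrt{7}}{57}\right)\right) + 122} = \sqrt{\left(36 + \left(\frac{8}{57} + \frac{\sqrt{7}}{57}\right)\right) + 122} = \sqrt{\left(\frac{2060}{57} + \frac{\sqrt{7}}{57}\right) + 122} = \sqrt{\frac{9014}{57} + \frac{\sqrt{7}}{57}}$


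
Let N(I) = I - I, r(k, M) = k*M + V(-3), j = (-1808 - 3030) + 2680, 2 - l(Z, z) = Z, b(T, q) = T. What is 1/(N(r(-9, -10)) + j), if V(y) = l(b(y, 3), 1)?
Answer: -1/2158 ≈ -0.00046339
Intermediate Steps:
l(Z, z) = 2 - Z
j = -2158 (j = -4838 + 2680 = -2158)
V(y) = 2 - y
r(k, M) = 5 + M*k (r(k, M) = k*M + (2 - 1*(-3)) = M*k + (2 + 3) = M*k + 5 = 5 + M*k)
N(I) = 0
1/(N(r(-9, -10)) + j) = 1/(0 - 2158) = 1/(-2158) = -1/2158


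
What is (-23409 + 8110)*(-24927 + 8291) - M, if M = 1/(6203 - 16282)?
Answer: 2565248258957/10079 ≈ 2.5451e+8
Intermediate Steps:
M = -1/10079 (M = 1/(-10079) = -1/10079 ≈ -9.9216e-5)
(-23409 + 8110)*(-24927 + 8291) - M = (-23409 + 8110)*(-24927 + 8291) - 1*(-1/10079) = -15299*(-16636) + 1/10079 = 254514164 + 1/10079 = 2565248258957/10079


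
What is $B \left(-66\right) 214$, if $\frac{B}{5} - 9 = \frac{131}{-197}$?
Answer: $- \frac{115958040}{197} \approx -5.8862 \cdot 10^{5}$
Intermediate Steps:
$B = \frac{8210}{197}$ ($B = 45 + 5 \frac{131}{-197} = 45 + 5 \cdot 131 \left(- \frac{1}{197}\right) = 45 + 5 \left(- \frac{131}{197}\right) = 45 - \frac{655}{197} = \frac{8210}{197} \approx 41.675$)
$B \left(-66\right) 214 = \frac{8210}{197} \left(-66\right) 214 = \left(- \frac{541860}{197}\right) 214 = - \frac{115958040}{197}$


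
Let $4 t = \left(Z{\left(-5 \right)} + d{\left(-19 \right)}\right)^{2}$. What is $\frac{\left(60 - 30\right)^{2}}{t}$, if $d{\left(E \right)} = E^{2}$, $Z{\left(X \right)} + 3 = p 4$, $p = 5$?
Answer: $\frac{100}{3969} \approx 0.025195$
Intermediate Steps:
$Z{\left(X \right)} = 17$ ($Z{\left(X \right)} = -3 + 5 \cdot 4 = -3 + 20 = 17$)
$t = 35721$ ($t = \frac{\left(17 + \left(-19\right)^{2}\right)^{2}}{4} = \frac{\left(17 + 361\right)^{2}}{4} = \frac{378^{2}}{4} = \frac{1}{4} \cdot 142884 = 35721$)
$\frac{\left(60 - 30\right)^{2}}{t} = \frac{\left(60 - 30\right)^{2}}{35721} = 30^{2} \cdot \frac{1}{35721} = 900 \cdot \frac{1}{35721} = \frac{100}{3969}$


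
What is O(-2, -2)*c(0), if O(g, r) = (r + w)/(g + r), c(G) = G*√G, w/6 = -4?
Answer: 0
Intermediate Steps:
w = -24 (w = 6*(-4) = -24)
c(G) = G^(3/2)
O(g, r) = (-24 + r)/(g + r) (O(g, r) = (r - 24)/(g + r) = (-24 + r)/(g + r))
O(-2, -2)*c(0) = ((-24 - 2)/(-2 - 2))*0^(3/2) = (-26/(-4))*0 = -¼*(-26)*0 = (13/2)*0 = 0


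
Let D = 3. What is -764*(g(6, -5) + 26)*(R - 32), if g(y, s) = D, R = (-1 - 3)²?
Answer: 354496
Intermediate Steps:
R = 16 (R = (-4)² = 16)
g(y, s) = 3
-764*(g(6, -5) + 26)*(R - 32) = -764*(3 + 26)*(16 - 32) = -22156*(-16) = -764*(-464) = 354496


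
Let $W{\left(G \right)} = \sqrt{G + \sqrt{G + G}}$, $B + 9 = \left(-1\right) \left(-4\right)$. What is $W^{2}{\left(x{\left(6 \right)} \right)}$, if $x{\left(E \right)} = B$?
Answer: $-5 + i \sqrt{10} \approx -5.0 + 3.1623 i$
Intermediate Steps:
$B = -5$ ($B = -9 - -4 = -9 + 4 = -5$)
$x{\left(E \right)} = -5$
$W{\left(G \right)} = \sqrt{G + \sqrt{2} \sqrt{G}}$ ($W{\left(G \right)} = \sqrt{G + \sqrt{2 G}} = \sqrt{G + \sqrt{2} \sqrt{G}}$)
$W^{2}{\left(x{\left(6 \right)} \right)} = \left(\sqrt{-5 + \sqrt{2} \sqrt{-5}}\right)^{2} = \left(\sqrt{-5 + \sqrt{2} i \sqrt{5}}\right)^{2} = \left(\sqrt{-5 + i \sqrt{10}}\right)^{2} = -5 + i \sqrt{10}$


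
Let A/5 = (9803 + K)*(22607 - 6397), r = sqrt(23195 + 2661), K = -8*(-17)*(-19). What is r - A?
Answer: -585099950 + 16*sqrt(101) ≈ -5.8510e+8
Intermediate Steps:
K = -2584 (K = 136*(-19) = -2584)
r = 16*sqrt(101) (r = sqrt(25856) = 16*sqrt(101) ≈ 160.80)
A = 585099950 (A = 5*((9803 - 2584)*(22607 - 6397)) = 5*(7219*16210) = 5*117019990 = 585099950)
r - A = 16*sqrt(101) - 1*585099950 = 16*sqrt(101) - 585099950 = -585099950 + 16*sqrt(101)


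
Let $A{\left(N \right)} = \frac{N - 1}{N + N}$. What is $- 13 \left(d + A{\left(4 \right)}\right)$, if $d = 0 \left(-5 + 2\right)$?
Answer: $- \frac{39}{8} \approx -4.875$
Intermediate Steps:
$A{\left(N \right)} = \frac{-1 + N}{2 N}$
$d = 0$ ($d = 0 \left(-3\right) = 0$)
$- 13 \left(d + A{\left(4 \right)}\right) = - 13 \left(0 + \frac{-1 + 4}{2 \cdot 4}\right) = - 13 \left(0 + \frac{1}{2} \cdot \frac{1}{4} \cdot 3\right) = - 13 \left(0 + \frac{3}{8}\right) = \left(-13\right) \frac{3}{8} = - \frac{39}{8}$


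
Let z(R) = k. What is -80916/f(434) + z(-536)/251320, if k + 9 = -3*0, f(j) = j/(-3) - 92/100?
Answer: 25003042389/44986280 ≈ 555.79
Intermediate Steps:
f(j) = -23/25 - j/3 (f(j) = j*(-1/3) - 92*1/100 = -j/3 - 23/25 = -23/25 - j/3)
k = -9 (k = -9 - 3*0 = -9 + 0 = -9)
z(R) = -9
-80916/f(434) + z(-536)/251320 = -80916/(-23/25 - 1/3*434) - 9/251320 = -80916/(-23/25 - 434/3) - 9*1/251320 = -80916/(-10919/75) - 9/251320 = -80916*(-75/10919) - 9/251320 = 6068700/10919 - 9/251320 = 25003042389/44986280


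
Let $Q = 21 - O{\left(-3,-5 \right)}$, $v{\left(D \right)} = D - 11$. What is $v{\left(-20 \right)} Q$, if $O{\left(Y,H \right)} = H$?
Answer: $-806$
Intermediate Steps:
$v{\left(D \right)} = -11 + D$ ($v{\left(D \right)} = D - 11 = -11 + D$)
$Q = 26$ ($Q = 21 - -5 = 21 + 5 = 26$)
$v{\left(-20 \right)} Q = \left(-11 - 20\right) 26 = \left(-31\right) 26 = -806$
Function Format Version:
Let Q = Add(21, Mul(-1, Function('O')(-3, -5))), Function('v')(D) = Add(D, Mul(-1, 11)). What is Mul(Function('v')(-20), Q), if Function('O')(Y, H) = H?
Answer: -806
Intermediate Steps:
Function('v')(D) = Add(-11, D) (Function('v')(D) = Add(D, -11) = Add(-11, D))
Q = 26 (Q = Add(21, Mul(-1, -5)) = Add(21, 5) = 26)
Mul(Function('v')(-20), Q) = Mul(Add(-11, -20), 26) = Mul(-31, 26) = -806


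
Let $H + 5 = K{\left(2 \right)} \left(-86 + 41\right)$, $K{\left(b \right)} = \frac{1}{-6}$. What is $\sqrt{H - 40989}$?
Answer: $\frac{i \sqrt{163946}}{2} \approx 202.45 i$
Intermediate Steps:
$K{\left(b \right)} = - \frac{1}{6}$
$H = \frac{5}{2}$ ($H = -5 - \frac{-86 + 41}{6} = -5 - - \frac{15}{2} = -5 + \frac{15}{2} = \frac{5}{2} \approx 2.5$)
$\sqrt{H - 40989} = \sqrt{\frac{5}{2} - 40989} = \sqrt{- \frac{81973}{2}} = \frac{i \sqrt{163946}}{2}$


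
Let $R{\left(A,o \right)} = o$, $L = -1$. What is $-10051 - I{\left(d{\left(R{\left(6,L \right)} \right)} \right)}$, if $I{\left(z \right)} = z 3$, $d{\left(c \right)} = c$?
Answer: $-10048$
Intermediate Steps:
$I{\left(z \right)} = 3 z$
$-10051 - I{\left(d{\left(R{\left(6,L \right)} \right)} \right)} = -10051 - 3 \left(-1\right) = -10051 - -3 = -10051 + 3 = -10048$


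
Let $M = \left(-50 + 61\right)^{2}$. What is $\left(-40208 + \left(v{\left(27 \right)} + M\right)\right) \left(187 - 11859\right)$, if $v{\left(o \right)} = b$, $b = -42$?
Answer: $468385688$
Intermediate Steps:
$v{\left(o \right)} = -42$
$M = 121$ ($M = 11^{2} = 121$)
$\left(-40208 + \left(v{\left(27 \right)} + M\right)\right) \left(187 - 11859\right) = \left(-40208 + \left(-42 + 121\right)\right) \left(187 - 11859\right) = \left(-40208 + 79\right) \left(-11672\right) = \left(-40129\right) \left(-11672\right) = 468385688$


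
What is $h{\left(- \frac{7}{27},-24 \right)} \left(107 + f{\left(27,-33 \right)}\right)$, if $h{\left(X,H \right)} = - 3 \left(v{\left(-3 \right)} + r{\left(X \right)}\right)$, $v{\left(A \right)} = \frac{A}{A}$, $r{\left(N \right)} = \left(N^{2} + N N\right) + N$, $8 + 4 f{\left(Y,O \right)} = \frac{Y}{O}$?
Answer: $- \frac{44573}{162} \approx -275.14$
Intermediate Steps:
$f{\left(Y,O \right)} = -2 + \frac{Y}{4 O}$ ($f{\left(Y,O \right)} = -2 + \frac{Y \frac{1}{O}}{4} = -2 + \frac{Y}{4 O}$)
$r{\left(N \right)} = N + 2 N^{2}$ ($r{\left(N \right)} = \left(N^{2} + N^{2}\right) + N = 2 N^{2} + N = N + 2 N^{2}$)
$v{\left(A \right)} = 1$
$h{\left(X,H \right)} = -3 - 3 X \left(1 + 2 X\right)$ ($h{\left(X,H \right)} = - 3 \left(1 + X \left(1 + 2 X\right)\right) = -3 - 3 X \left(1 + 2 X\right)$)
$h{\left(- \frac{7}{27},-24 \right)} \left(107 + f{\left(27,-33 \right)}\right) = \left(-3 - 3 \left(- \frac{7}{27}\right) \left(1 + 2 \left(- \frac{7}{27}\right)\right)\right) \left(107 - \left(2 - \frac{27}{4 \left(-33\right)}\right)\right) = \left(-3 - 3 \left(\left(-7\right) \frac{1}{27}\right) \left(1 + 2 \left(\left(-7\right) \frac{1}{27}\right)\right)\right) \left(107 - \left(2 - - \frac{9}{44}\right)\right) = \left(-3 - - \frac{7 \left(1 + 2 \left(- \frac{7}{27}\right)\right)}{9}\right) \left(107 - \frac{97}{44}\right) = \left(-3 - - \frac{7 \left(1 - \frac{14}{27}\right)}{9}\right) \left(107 - \frac{97}{44}\right) = \left(-3 - \left(- \frac{7}{9}\right) \frac{13}{27}\right) \frac{4611}{44} = \left(-3 + \frac{91}{243}\right) \frac{4611}{44} = \left(- \frac{638}{243}\right) \frac{4611}{44} = - \frac{44573}{162}$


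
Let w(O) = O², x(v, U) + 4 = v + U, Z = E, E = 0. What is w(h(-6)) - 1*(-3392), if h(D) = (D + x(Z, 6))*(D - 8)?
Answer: 6528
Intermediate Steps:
Z = 0
x(v, U) = -4 + U + v (x(v, U) = -4 + (v + U) = -4 + (U + v) = -4 + U + v)
h(D) = (-8 + D)*(2 + D) (h(D) = (D + (-4 + 6 + 0))*(D - 8) = (D + 2)*(-8 + D) = (2 + D)*(-8 + D) = (-8 + D)*(2 + D))
w(h(-6)) - 1*(-3392) = (-16 + (-6)² - 6*(-6))² - 1*(-3392) = (-16 + 36 + 36)² + 3392 = 56² + 3392 = 3136 + 3392 = 6528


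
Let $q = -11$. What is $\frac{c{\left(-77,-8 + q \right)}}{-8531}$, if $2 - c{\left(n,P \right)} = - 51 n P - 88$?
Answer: $- \frac{74703}{8531} \approx -8.7567$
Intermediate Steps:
$c{\left(n,P \right)} = 90 + 51 P n$ ($c{\left(n,P \right)} = 2 - \left(- 51 n P - 88\right) = 2 - \left(- 51 P n - 88\right) = 2 - \left(-88 - 51 P n\right) = 2 + \left(88 + 51 P n\right) = 90 + 51 P n$)
$\frac{c{\left(-77,-8 + q \right)}}{-8531} = \frac{90 + 51 \left(-8 - 11\right) \left(-77\right)}{-8531} = \left(90 + 51 \left(-19\right) \left(-77\right)\right) \left(- \frac{1}{8531}\right) = \left(90 + 74613\right) \left(- \frac{1}{8531}\right) = 74703 \left(- \frac{1}{8531}\right) = - \frac{74703}{8531}$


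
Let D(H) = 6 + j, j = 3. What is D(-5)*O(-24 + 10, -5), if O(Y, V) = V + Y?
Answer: -171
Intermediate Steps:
D(H) = 9 (D(H) = 6 + 3 = 9)
D(-5)*O(-24 + 10, -5) = 9*(-5 + (-24 + 10)) = 9*(-5 - 14) = 9*(-19) = -171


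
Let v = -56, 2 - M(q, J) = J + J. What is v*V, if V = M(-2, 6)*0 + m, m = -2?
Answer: 112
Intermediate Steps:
M(q, J) = 2 - 2*J (M(q, J) = 2 - (J + J) = 2 - 2*J)
V = -2 (V = (2 - 2*6)*0 - 2 = (2 - 12)*0 - 2 = -10*0 - 2 = 0 - 2 = -2)
v*V = -56*(-2) = 112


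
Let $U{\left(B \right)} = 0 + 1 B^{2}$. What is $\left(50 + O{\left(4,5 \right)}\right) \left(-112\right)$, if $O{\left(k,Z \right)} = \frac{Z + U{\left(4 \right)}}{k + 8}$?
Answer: $-5796$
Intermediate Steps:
$U{\left(B \right)} = B^{2}$ ($U{\left(B \right)} = 0 + B^{2} = B^{2}$)
$O{\left(k,Z \right)} = \frac{16 + Z}{8 + k}$ ($O{\left(k,Z \right)} = \frac{Z + 4^{2}}{k + 8} = \frac{Z + 16}{8 + k} = \frac{16 + Z}{8 + k}$)
$\left(50 + O{\left(4,5 \right)}\right) \left(-112\right) = \left(50 + \frac{16 + 5}{8 + 4}\right) \left(-112\right) = \left(50 + \frac{1}{12} \cdot 21\right) \left(-112\right) = \left(50 + \frac{7}{4}\right) \left(-112\right) = \frac{207}{4} \left(-112\right) = -5796$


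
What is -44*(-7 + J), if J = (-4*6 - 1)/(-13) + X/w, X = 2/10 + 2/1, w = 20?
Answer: 71027/325 ≈ 218.54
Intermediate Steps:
X = 11/5 (X = 2*(⅒) + 2*1 = ⅕ + 2 = 11/5 ≈ 2.2000)
J = 2643/1300 (J = (-4*6 - 1)/(-13) + (11/5)/20 = (-24 - 1)*(-1/13) + (11/5)*(1/20) = -25*(-1/13) + 11/100 = 25/13 + 11/100 = 2643/1300 ≈ 2.0331)
-44*(-7 + J) = -44*(-7 + 2643/1300) = -44*(-6457/1300) = 71027/325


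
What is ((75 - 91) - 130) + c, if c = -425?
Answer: -571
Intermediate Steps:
((75 - 91) - 130) + c = ((75 - 91) - 130) - 425 = (-16 - 130) - 425 = -146 - 425 = -571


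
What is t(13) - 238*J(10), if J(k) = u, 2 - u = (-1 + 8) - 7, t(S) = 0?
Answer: -476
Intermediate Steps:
u = 2 (u = 2 - ((-1 + 8) - 7) = 2 - (7 - 7) = 2 - 1*0 = 2 + 0 = 2)
J(k) = 2
t(13) - 238*J(10) = 0 - 238*2 = 0 - 476 = -476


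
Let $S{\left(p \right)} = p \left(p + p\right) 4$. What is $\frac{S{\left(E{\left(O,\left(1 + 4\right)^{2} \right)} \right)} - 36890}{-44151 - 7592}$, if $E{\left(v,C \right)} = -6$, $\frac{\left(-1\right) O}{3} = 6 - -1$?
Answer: $\frac{36602}{51743} \approx 0.70738$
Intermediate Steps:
$O = -21$ ($O = - 3 \left(6 - -1\right) = - 3 \left(6 + 1\right) = \left(-3\right) 7 = -21$)
$S{\left(p \right)} = 8 p^{2}$ ($S{\left(p \right)} = p 2 p 4 = 2 p^{2} \cdot 4 = 8 p^{2}$)
$\frac{S{\left(E{\left(O,\left(1 + 4\right)^{2} \right)} \right)} - 36890}{-44151 - 7592} = \frac{8 \left(-6\right)^{2} - 36890}{-44151 - 7592} = \frac{8 \cdot 36 - 36890}{-51743} = \left(288 - 36890\right) \left(- \frac{1}{51743}\right) = \left(-36602\right) \left(- \frac{1}{51743}\right) = \frac{36602}{51743}$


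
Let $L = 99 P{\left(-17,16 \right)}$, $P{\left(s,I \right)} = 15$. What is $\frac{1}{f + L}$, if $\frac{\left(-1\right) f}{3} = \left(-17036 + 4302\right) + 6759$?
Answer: $\frac{1}{19410} \approx 5.152 \cdot 10^{-5}$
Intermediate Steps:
$f = 17925$ ($f = - 3 \left(\left(-17036 + 4302\right) + 6759\right) = - 3 \left(-12734 + 6759\right) = \left(-3\right) \left(-5975\right) = 17925$)
$L = 1485$ ($L = 99 \cdot 15 = 1485$)
$\frac{1}{f + L} = \frac{1}{17925 + 1485} = \frac{1}{19410}$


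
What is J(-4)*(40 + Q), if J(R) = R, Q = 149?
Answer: -756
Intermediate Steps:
J(-4)*(40 + Q) = -4*(40 + 149) = -4*189 = -756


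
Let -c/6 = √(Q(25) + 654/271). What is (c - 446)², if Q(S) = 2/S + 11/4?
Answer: 1348934737/6775 + 2676*√38507203/1355 ≈ 2.1136e+5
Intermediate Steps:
Q(S) = 11/4 + 2/S (Q(S) = 2/S + 11*(¼) = 2/S + 11/4 = 11/4 + 2/S)
c = -3*√38507203/1355 (c = -6*√((11/4 + 2/25) + 654/271) = -6*√(283/100 + 654/271) = -3*√38507203/1355 ≈ -13.739)
(c - 446)² = (-3*√38507203/1355 - 446)² = (-446 - 3*√38507203/1355)²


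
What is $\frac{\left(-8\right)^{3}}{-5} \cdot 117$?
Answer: $\frac{59904}{5} \approx 11981.0$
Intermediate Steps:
$\frac{\left(-8\right)^{3}}{-5} \cdot 117 = \left(-512\right) \left(- \frac{1}{5}\right) 117 = \frac{512}{5} \cdot 117 = \frac{59904}{5}$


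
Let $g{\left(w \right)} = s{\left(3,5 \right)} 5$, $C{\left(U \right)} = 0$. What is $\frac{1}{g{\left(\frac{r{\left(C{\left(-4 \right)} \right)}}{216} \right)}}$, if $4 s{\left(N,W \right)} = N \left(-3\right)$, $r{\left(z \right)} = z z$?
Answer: $- \frac{4}{45} \approx -0.088889$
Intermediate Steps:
$r{\left(z \right)} = z^{2}$
$s{\left(N,W \right)} = - \frac{3 N}{4}$ ($s{\left(N,W \right)} = \frac{N \left(-3\right)}{4} = \frac{\left(-3\right) N}{4} = - \frac{3 N}{4}$)
$g{\left(w \right)} = - \frac{45}{4}$ ($g{\left(w \right)} = \left(- \frac{3}{4}\right) 3 \cdot 5 = \left(- \frac{9}{4}\right) 5 = - \frac{45}{4}$)
$\frac{1}{g{\left(\frac{r{\left(C{\left(-4 \right)} \right)}}{216} \right)}} = \frac{1}{- \frac{45}{4}} = - \frac{4}{45}$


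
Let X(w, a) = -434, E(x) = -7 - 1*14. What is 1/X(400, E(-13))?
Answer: -1/434 ≈ -0.0023041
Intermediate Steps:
E(x) = -21 (E(x) = -7 - 14 = -21)
1/X(400, E(-13)) = 1/(-434) = -1/434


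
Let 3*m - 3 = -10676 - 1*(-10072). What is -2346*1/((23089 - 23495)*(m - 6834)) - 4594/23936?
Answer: -9882254365/51269822912 ≈ -0.19275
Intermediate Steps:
m = -601/3 (m = 1 + (-10676 - 1*(-10072))/3 = 1 + (-10676 + 10072)/3 = 1 + (⅓)*(-604) = 1 - 604/3 = -601/3 ≈ -200.33)
-2346*1/((23089 - 23495)*(m - 6834)) - 4594/23936 = -2346*1/((23089 - 23495)*(-601/3 - 6834)) - 4594/23936 = -2346/((-21103/3*(-406))) - 4594*1/23936 = -2346/8567818/3 - 2297/11968 = -2346*3/8567818 - 2297/11968 = -3519/4283909 - 2297/11968 = -9882254365/51269822912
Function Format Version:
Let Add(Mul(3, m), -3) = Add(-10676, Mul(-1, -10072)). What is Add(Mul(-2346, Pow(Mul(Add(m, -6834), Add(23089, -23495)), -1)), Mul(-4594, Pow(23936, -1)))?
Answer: Rational(-9882254365, 51269822912) ≈ -0.19275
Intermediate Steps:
m = Rational(-601, 3) (m = Add(1, Mul(Rational(1, 3), Add(-10676, Mul(-1, -10072)))) = Add(1, Mul(Rational(1, 3), Add(-10676, 10072))) = Add(1, Mul(Rational(1, 3), -604)) = Add(1, Rational(-604, 3)) = Rational(-601, 3) ≈ -200.33)
Add(Mul(-2346, Pow(Mul(Add(m, -6834), Add(23089, -23495)), -1)), Mul(-4594, Pow(23936, -1))) = Add(Mul(-2346, Pow(Mul(Add(Rational(-601, 3), -6834), Add(23089, -23495)), -1)), Mul(-4594, Pow(23936, -1))) = Add(Mul(-2346, Pow(Mul(Rational(-21103, 3), -406), -1)), Mul(-4594, Rational(1, 23936))) = Add(Mul(-2346, Pow(Rational(8567818, 3), -1)), Rational(-2297, 11968)) = Add(Mul(-2346, Rational(3, 8567818)), Rational(-2297, 11968)) = Add(Rational(-3519, 4283909), Rational(-2297, 11968)) = Rational(-9882254365, 51269822912)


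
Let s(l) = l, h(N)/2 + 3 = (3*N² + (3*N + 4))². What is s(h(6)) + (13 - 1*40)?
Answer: 33767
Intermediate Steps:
h(N) = -6 + 2*(4 + 3*N + 3*N²)² (h(N) = -6 + 2*(3*N² + (3*N + 4))² = -6 + 2*(3*N² + (4 + 3*N))² = -6 + 2*(4 + 3*N + 3*N²)²)
s(h(6)) + (13 - 1*40) = (-6 + 2*(4 + 3*6 + 3*6²)²) + (13 - 1*40) = (-6 + 2*(4 + 18 + 3*36)²) + (13 - 40) = (-6 + 2*(4 + 18 + 108)²) - 27 = (-6 + 2*130²) - 27 = (-6 + 2*16900) - 27 = (-6 + 33800) - 27 = 33794 - 27 = 33767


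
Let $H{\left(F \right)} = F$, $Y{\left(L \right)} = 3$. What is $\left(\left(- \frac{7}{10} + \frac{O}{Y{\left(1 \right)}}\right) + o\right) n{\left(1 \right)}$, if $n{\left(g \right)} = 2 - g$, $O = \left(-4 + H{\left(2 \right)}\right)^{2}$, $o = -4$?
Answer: $- \frac{101}{30} \approx -3.3667$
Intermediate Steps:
$O = 4$ ($O = \left(-4 + 2\right)^{2} = \left(-2\right)^{2} = 4$)
$\left(\left(- \frac{7}{10} + \frac{O}{Y{\left(1 \right)}}\right) + o\right) n{\left(1 \right)} = \left(\left(- \frac{7}{10} + \frac{4}{3}\right) - 4\right) \left(2 - 1\right) = \left(\left(\left(-7\right) \frac{1}{10} + 4 \cdot \frac{1}{3}\right) - 4\right) \left(2 - 1\right) = \left(\left(- \frac{7}{10} + \frac{4}{3}\right) - 4\right) 1 = \left(\frac{19}{30} - 4\right) 1 = \left(- \frac{101}{30}\right) 1 = - \frac{101}{30}$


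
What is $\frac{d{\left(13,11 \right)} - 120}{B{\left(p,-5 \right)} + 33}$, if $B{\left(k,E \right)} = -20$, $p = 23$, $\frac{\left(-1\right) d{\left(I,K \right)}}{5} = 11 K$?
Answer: $- \frac{725}{13} \approx -55.769$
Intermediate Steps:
$d{\left(I,K \right)} = - 55 K$ ($d{\left(I,K \right)} = - 5 \cdot 11 K = - 55 K$)
$\frac{d{\left(13,11 \right)} - 120}{B{\left(p,-5 \right)} + 33} = \frac{\left(-55\right) 11 - 120}{-20 + 33} = \frac{-605 - 120}{13} = \left(-725\right) \frac{1}{13} = - \frac{725}{13}$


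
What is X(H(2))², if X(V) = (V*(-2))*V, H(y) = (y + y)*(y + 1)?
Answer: 82944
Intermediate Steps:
H(y) = 2*y*(1 + y) (H(y) = (2*y)*(1 + y) = 2*y*(1 + y))
X(V) = -2*V² (X(V) = (-2*V)*V = -2*V²)
X(H(2))² = (-2*16*(1 + 2)²)² = (-2*(2*2*3)²)² = (-2*12²)² = (-2*144)² = (-288)² = 82944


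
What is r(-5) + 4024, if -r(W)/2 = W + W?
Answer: 4044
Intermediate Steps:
r(W) = -4*W (r(W) = -2*(W + W) = -4*W)
r(-5) + 4024 = -4*(-5) + 4024 = 20 + 4024 = 4044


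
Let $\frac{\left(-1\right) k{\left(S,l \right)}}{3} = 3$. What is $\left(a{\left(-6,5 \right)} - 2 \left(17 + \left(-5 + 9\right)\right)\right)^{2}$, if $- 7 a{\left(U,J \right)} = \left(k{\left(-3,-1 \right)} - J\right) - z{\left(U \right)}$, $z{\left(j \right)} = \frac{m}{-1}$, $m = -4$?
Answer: $\frac{76176}{49} \approx 1554.6$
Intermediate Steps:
$k{\left(S,l \right)} = -9$ ($k{\left(S,l \right)} = \left(-3\right) 3 = -9$)
$z{\left(j \right)} = 4$ ($z{\left(j \right)} = - \frac{4}{-1} = \left(-4\right) \left(-1\right) = 4$)
$a{\left(U,J \right)} = \frac{13}{7} + \frac{J}{7}$ ($a{\left(U,J \right)} = - \frac{\left(-9 - J\right) - 4}{7} = - \frac{-13 - J}{7} = \frac{13}{7} + \frac{J}{7}$)
$\left(a{\left(-6,5 \right)} - 2 \left(17 + \left(-5 + 9\right)\right)\right)^{2} = \left(\left(\frac{13}{7} + \frac{1}{7} \cdot 5\right) - 2 \left(17 + \left(-5 + 9\right)\right)\right)^{2} = \left(\left(\frac{13}{7} + \frac{5}{7}\right) - 2 \left(17 + 4\right)\right)^{2} = \left(\frac{18}{7} - 42\right)^{2} = \left(- \frac{276}{7}\right)^{2} = \frac{76176}{49}$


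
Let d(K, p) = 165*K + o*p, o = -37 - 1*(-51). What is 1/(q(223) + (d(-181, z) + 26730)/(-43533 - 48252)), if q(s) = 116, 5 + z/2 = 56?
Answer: 30595/3549589 ≈ 0.0086193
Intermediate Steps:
z = 102 (z = -10 + 2*56 = -10 + 112 = 102)
o = 14 (o = -37 + 51 = 14)
d(K, p) = 14*p + 165*K (d(K, p) = 165*K + 14*p = 14*p + 165*K)
1/(q(223) + (d(-181, z) + 26730)/(-43533 - 48252)) = 1/(116 + ((14*102 + 165*(-181)) + 26730)/(-43533 - 48252)) = 1/(116 + ((1428 - 29865) + 26730)/(-91785)) = 1/(116 + (-28437 + 26730)*(-1/91785)) = 1/(116 - 1707*(-1/91785)) = 1/(116 + 569/30595) = 1/(3549589/30595) = 30595/3549589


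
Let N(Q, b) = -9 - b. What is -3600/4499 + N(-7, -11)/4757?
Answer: -17116202/21401743 ≈ -0.79976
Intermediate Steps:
-3600/4499 + N(-7, -11)/4757 = -3600/4499 + (-9 - 1*(-11))/4757 = -3600*1/4499 + (-9 + 11)*(1/4757) = -3600/4499 + 2*(1/4757) = -3600/4499 + 2/4757 = -17116202/21401743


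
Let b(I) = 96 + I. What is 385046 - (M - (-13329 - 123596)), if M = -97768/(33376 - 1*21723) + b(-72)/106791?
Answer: 102927008955033/414811841 ≈ 2.4813e+5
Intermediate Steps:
M = -3480154272/414811841 (M = -97768/(33376 - 1*21723) + (96 - 72)/106791 = -97768/(33376 - 21723) + 24*(1/106791) = -97768/11653 + 8/35597 = -3480154272/414811841 ≈ -8.3897)
385046 - (M - (-13329 - 123596)) = 385046 - (-3480154272/414811841 - (-13329 - 123596)) = 385046 - (-3480154272/414811841 - 1*(-136925)) = 385046 - (-3480154272/414811841 + 136925) = 385046 - 1*56794631174653/414811841 = 385046 - 56794631174653/414811841 = 102927008955033/414811841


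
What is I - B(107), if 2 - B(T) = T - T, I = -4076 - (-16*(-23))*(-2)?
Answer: -3342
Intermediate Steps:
I = -3340 (I = -4076 - 368*(-2) = -4076 - 1*(-736) = -4076 + 736 = -3340)
B(T) = 2 (B(T) = 2 - (T - T) = 2 - 1*0 = 2 + 0 = 2)
I - B(107) = -3340 - 1*2 = -3340 - 2 = -3342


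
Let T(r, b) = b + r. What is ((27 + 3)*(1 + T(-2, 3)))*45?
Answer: 2700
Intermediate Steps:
((27 + 3)*(1 + T(-2, 3)))*45 = ((27 + 3)*(1 + (3 - 2)))*45 = (30*(1 + 1))*45 = (30*2)*45 = 60*45 = 2700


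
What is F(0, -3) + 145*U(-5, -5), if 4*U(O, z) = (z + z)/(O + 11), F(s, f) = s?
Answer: -725/12 ≈ -60.417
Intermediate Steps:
U(O, z) = z/(2*(11 + O)) (U(O, z) = ((z + z)/(O + 11))/4 = ((2*z)/(11 + O))/4 = (2*z/(11 + O))/4 = z/(2*(11 + O)))
F(0, -3) + 145*U(-5, -5) = 0 + 145*((1/2)*(-5)/(11 - 5)) = 0 + 145*((1/2)*(-5)/6) = 0 + 145*((1/2)*(-5)*(1/6)) = 0 + 145*(-5/12) = 0 - 725/12 = -725/12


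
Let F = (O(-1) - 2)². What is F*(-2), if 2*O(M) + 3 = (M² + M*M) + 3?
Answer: -2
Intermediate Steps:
O(M) = M² (O(M) = -3/2 + ((M² + M*M) + 3)/2 = -3/2 + ((M² + M²) + 3)/2 = -3/2 + (2*M² + 3)/2 = -3/2 + (3 + 2*M²)/2 = -3/2 + (3/2 + M²) = M²)
F = 1 (F = ((-1)² - 2)² = (1 - 2)² = (-1)² = 1)
F*(-2) = 1*(-2) = -2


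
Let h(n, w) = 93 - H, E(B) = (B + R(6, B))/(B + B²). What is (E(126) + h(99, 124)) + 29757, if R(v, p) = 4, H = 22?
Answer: 238653893/8001 ≈ 29828.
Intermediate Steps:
E(B) = (4 + B)/(B + B²) (E(B) = (B + 4)/(B + B²) = (4 + B)/(B + B²))
h(n, w) = 71 (h(n, w) = 93 - 1*22 = 93 - 22 = 71)
(E(126) + h(99, 124)) + 29757 = ((4 + 126)/(126*(1 + 126)) + 71) + 29757 = ((1/126)*130/127 + 71) + 29757 = ((1/126)*(1/127)*130 + 71) + 29757 = (65/8001 + 71) + 29757 = 568136/8001 + 29757 = 238653893/8001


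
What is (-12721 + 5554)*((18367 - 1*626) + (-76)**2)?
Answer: -168546339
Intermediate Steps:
(-12721 + 5554)*((18367 - 1*626) + (-76)**2) = -7167*((18367 - 626) + 5776) = -7167*(17741 + 5776) = -7167*23517 = -168546339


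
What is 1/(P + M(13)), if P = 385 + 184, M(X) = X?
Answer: 1/582 ≈ 0.0017182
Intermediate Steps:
P = 569
1/(P + M(13)) = 1/(569 + 13) = 1/582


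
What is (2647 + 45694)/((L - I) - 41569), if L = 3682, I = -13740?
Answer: -48341/24147 ≈ -2.0019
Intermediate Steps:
(2647 + 45694)/((L - I) - 41569) = (2647 + 45694)/((3682 - 1*(-13740)) - 41569) = 48341/((3682 + 13740) - 41569) = 48341/(17422 - 41569) = 48341/(-24147) = 48341*(-1/24147) = -48341/24147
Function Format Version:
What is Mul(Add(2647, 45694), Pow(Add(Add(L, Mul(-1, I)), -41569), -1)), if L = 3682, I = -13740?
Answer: Rational(-48341, 24147) ≈ -2.0019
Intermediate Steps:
Mul(Add(2647, 45694), Pow(Add(Add(L, Mul(-1, I)), -41569), -1)) = Mul(Add(2647, 45694), Pow(Add(Add(3682, Mul(-1, -13740)), -41569), -1)) = Mul(48341, Pow(Add(Add(3682, 13740), -41569), -1)) = Mul(48341, Pow(Add(17422, -41569), -1)) = Mul(48341, Pow(-24147, -1)) = Mul(48341, Rational(-1, 24147)) = Rational(-48341, 24147)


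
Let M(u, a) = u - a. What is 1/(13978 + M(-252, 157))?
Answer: 1/13569 ≈ 7.3697e-5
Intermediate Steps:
1/(13978 + M(-252, 157)) = 1/(13978 + (-252 - 1*157)) = 1/(13978 + (-252 - 157)) = 1/(13978 - 409) = 1/13569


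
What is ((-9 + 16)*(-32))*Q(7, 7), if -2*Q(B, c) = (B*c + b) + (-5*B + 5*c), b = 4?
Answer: 5936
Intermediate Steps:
Q(B, c) = -2 - 5*c/2 + 5*B/2 - B*c/2 (Q(B, c) = -((B*c + 4) + (-5*B + 5*c))/2 = -((4 + B*c) + (-5*B + 5*c))/2 = -(4 - 5*B + 5*c + B*c)/2 = -2 - 5*c/2 + 5*B/2 - B*c/2)
((-9 + 16)*(-32))*Q(7, 7) = ((-9 + 16)*(-32))*(-2 - 5/2*7 + (5/2)*7 - ½*7*7) = (7*(-32))*(-2 - 35/2 + 35/2 - 49/2) = -224*(-53/2) = 5936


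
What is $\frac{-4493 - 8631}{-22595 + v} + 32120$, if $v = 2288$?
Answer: $\frac{652273964}{20307} \approx 32121.0$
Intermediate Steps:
$\frac{-4493 - 8631}{-22595 + v} + 32120 = \frac{-4493 - 8631}{-22595 + 2288} + 32120 = - \frac{13124}{-20307} + 32120 = \left(-13124\right) \left(- \frac{1}{20307}\right) + 32120 = \frac{13124}{20307} + 32120 = \frac{652273964}{20307}$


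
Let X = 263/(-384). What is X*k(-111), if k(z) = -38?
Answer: 4997/192 ≈ 26.026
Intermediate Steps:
X = -263/384 (X = 263*(-1/384) = -263/384 ≈ -0.68490)
X*k(-111) = -263/384*(-38) = 4997/192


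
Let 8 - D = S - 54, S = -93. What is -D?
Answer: -155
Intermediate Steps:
D = 155 (D = 8 - (-93 - 54) = 8 - 1*(-147) = 8 + 147 = 155)
-D = -1*155 = -155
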